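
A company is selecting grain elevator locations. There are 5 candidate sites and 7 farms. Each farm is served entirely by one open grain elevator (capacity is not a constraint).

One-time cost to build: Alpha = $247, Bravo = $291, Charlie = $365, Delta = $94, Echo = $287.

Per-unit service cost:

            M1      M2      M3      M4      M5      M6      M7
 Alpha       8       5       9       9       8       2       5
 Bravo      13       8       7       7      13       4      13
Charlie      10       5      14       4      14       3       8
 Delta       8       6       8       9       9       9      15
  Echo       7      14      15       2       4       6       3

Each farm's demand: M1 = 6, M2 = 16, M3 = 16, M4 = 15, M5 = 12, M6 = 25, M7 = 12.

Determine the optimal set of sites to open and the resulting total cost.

For any fixed open set, each farm goes to its cheapest open site; total = fixed + service.
{Alpha}: M1→Alpha 8·6=48, M2→Alpha 5·16=80, M3→Alpha 9·16=144, M4→Alpha 9·15=135, M5→Alpha 8·12=96, M6→Alpha 2·25=50, M7→Alpha 5·12=60. Service 613; fixed 247; total 860.
{Delta, Echo}: service 530 + fixed 381 = 911
{Alpha, Delta}: M1→Alpha 8·6=48, M2→Alpha 5·16=80, M3→Delta 8·16=128, M4→Alpha 9·15=135, M5→Alpha 8·12=96, M6→Alpha 2·25=50, M7→Alpha 5·12=60. Service 597; fixed 341; total 938.
{Alpha, Bravo, Charlie, Delta, Echo}: M1→Echo 7·6=42, M2→Alpha 5·16=80, M3→Bravo 7·16=112, M4→Echo 2·15=30, M5→Echo 4·12=48, M6→Alpha 2·25=50, M7→Echo 3·12=36. Service 398; fixed 1284; total 1682.
No other subset beats 860.

Open Alpha only; minimum total cost 860.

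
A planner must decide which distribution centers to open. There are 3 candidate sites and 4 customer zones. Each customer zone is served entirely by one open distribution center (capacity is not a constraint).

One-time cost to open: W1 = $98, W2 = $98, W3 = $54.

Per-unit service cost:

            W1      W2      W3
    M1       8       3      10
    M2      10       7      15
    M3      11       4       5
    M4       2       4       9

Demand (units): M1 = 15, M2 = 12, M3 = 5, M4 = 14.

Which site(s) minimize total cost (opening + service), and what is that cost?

For any fixed open set, each customer zone goes to its cheapest open site; total = fixed + service.
{W2}: M1→W2 3·15=45, M2→W2 7·12=84, M3→W2 4·5=20, M4→W2 4·14=56. Service 205; fixed 98; total 303.
{W2, W3}: M1→W2 3·15=45, M2→W2 7·12=84, M3→W2 4·5=20, M4→W2 4·14=56. Service 205; fixed 152; total 357.
{W1, W2}: service 177 + fixed 196 = 373
{W1, W2, W3}: service 177 + fixed 250 = 427
No other subset beats 303.

Open W2 only; minimum total cost 303.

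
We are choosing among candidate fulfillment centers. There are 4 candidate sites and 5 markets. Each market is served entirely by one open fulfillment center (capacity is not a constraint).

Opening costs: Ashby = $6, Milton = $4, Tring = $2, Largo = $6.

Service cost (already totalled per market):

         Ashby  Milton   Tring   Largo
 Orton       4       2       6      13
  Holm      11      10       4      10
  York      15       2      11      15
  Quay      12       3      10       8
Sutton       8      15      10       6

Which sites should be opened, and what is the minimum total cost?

For any fixed open set, each market goes to its cheapest open site; total = fixed + service.
{Milton, Tring}: Orton→Milton 2, Holm→Tring 4, York→Milton 2, Quay→Milton 3, Sutton→Tring 10. Service 21; fixed 6; total 27.
{Milton, Tring, Largo}: service 17 + fixed 12 = 29
{Ashby, Milton, Tring}: service 19 + fixed 12 = 31
{Ashby, Milton, Tring, Largo}: service 17 + fixed 18 = 35
(All 15 nonempty subsets were checked; Milton and Tring is lowest.)

Open Milton and Tring; minimum total cost 27.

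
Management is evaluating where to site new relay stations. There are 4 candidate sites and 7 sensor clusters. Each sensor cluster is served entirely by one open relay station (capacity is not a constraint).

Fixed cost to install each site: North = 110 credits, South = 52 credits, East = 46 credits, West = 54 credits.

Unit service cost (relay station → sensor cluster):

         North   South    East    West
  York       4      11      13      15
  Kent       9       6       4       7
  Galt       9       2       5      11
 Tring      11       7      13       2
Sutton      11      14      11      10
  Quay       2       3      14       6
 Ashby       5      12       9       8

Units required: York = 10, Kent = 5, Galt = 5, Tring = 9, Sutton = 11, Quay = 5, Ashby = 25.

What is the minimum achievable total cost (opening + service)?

For any fixed open set, each sensor cluster goes to its cheapest open site; total = fixed + service.
{North, West}: York→North 4·10=40, Kent→West 7·5=35, Galt→North 9·5=45, Tring→West 2·9=18, Sutton→West 10·11=110, Quay→North 2·5=10, Ashby→North 5·25=125. Service 383; fixed 164; total 547.
{North, East, West}: service 348 + fixed 210 = 558
{North, South, West}: service 343 + fixed 216 = 559
{North, South, East, West}: service 333 + fixed 262 = 595
No other subset beats 547.

Minimum total cost: 547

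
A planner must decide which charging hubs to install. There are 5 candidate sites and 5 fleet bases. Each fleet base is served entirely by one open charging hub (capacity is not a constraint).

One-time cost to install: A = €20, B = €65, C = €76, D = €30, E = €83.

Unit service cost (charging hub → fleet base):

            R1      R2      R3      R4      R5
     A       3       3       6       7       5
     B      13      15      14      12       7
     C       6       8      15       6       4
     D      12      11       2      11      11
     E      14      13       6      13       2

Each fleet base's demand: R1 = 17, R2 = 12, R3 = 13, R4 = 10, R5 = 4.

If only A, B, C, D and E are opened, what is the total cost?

Each fleet base is assigned to its cheapest site among the open ones.
{A, B, C, D, E}: R1→A 3·17=51, R2→A 3·12=36, R3→D 2·13=26, R4→C 6·10=60, R5→E 2·4=8. Service 181; fixed 274; total 455.

Total cost: 455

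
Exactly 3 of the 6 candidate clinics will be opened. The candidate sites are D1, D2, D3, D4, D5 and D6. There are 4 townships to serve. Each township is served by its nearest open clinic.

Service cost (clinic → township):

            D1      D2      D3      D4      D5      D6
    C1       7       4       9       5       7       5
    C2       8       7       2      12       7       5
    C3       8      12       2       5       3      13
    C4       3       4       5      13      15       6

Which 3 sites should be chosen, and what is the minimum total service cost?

With exactly 3 open, each township uses its cheapest among the chosen.
{D1, D2, D3}: C1→D2 4, C2→D3 2, C3→D3 2, C4→D1 3. Service cost 11.
{D1, D3, D4}: service cost 12
{D1, D3, D6}: service cost 12
Among all 20 size-3 choices, {D1, D2, D3} is lowest.

Choose D1, D2 and D3; total service cost 11.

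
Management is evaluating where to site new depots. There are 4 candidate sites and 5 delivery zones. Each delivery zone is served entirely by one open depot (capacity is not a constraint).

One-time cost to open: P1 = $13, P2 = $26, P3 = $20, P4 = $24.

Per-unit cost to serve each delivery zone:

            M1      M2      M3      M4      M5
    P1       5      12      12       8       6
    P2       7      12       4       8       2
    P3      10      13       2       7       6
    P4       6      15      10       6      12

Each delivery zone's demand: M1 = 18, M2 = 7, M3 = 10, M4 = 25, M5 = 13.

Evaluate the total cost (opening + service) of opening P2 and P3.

Total cost: 477

Each delivery zone is assigned to its cheapest site among the open ones.
{P2, P3}: M1→P2 7·18=126, M2→P2 12·7=84, M3→P3 2·10=20, M4→P3 7·25=175, M5→P2 2·13=26. Service 431; fixed 46; total 477.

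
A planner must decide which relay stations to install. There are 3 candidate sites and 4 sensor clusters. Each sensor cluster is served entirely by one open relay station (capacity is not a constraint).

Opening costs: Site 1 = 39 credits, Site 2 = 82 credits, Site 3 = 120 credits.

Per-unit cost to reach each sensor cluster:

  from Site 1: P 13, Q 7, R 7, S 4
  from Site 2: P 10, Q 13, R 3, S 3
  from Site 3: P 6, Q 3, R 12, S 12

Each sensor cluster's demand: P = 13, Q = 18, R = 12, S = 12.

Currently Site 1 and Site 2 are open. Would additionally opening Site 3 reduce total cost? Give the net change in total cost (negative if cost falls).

Current service cost with {Site 1, Site 2}: 328.
Adding Site 3: each sensor cluster re-picks its cheapest; new service cost 204, saving 124.
Extra fixed cost: 120. Net change = 120 − 124 = -4.
(Totals: 449 → 445.)

Yes — net change −4 (cost falls by 4).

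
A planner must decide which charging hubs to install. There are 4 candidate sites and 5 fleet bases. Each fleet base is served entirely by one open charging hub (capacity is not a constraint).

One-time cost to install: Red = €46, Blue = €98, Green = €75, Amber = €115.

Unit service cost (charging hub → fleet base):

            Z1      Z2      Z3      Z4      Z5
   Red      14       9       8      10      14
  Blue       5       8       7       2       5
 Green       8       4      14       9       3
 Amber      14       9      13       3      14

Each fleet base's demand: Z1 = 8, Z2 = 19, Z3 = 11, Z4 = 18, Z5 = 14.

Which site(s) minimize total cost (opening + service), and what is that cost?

Open Blue and Green; minimum total cost 444.

For any fixed open set, each fleet base goes to its cheapest open site; total = fixed + service.
{Blue, Green}: Z1→Blue 5·8=40, Z2→Green 4·19=76, Z3→Blue 7·11=77, Z4→Blue 2·18=36, Z5→Green 3·14=42. Service 271; fixed 173; total 444.
{Blue}: Z1→Blue 5·8=40, Z2→Blue 8·19=152, Z3→Blue 7·11=77, Z4→Blue 2·18=36, Z5→Blue 5·14=70. Service 375; fixed 98; total 473.
{Red, Blue, Green}: Z1→Blue 5·8=40, Z2→Green 4·19=76, Z3→Blue 7·11=77, Z4→Blue 2·18=36, Z5→Green 3·14=42. Service 271; fixed 219; total 490.
{Red, Blue, Green, Amber}: service 271 + fixed 334 = 605
(All 15 nonempty subsets were checked; Blue and Green is lowest.)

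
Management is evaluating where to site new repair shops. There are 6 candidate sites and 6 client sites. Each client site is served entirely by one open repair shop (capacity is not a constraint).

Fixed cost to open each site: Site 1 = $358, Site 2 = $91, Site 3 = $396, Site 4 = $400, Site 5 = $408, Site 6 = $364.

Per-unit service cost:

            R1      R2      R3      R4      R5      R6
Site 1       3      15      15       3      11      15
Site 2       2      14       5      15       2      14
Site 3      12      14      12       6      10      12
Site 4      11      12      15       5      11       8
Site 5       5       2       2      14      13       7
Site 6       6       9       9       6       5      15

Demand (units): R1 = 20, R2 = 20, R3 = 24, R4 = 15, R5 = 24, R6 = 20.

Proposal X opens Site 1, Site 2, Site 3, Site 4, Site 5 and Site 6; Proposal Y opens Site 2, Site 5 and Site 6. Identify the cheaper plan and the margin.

Proposal Y is cheaper by 1109.

Proposal X: {Site 1, Site 2, Site 3, Site 4, Site 5, Site 6}: R1→Site 2 2·20=40, R2→Site 5 2·20=40, R3→Site 5 2·24=48, R4→Site 1 3·15=45, R5→Site 2 2·24=48, R6→Site 5 7·20=140. Service 361; fixed 2017; total 2378.
Proposal Y: {Site 2, Site 5, Site 6}: R1→Site 2 2·20=40, R2→Site 5 2·20=40, R3→Site 5 2·24=48, R4→Site 6 6·15=90, R5→Site 2 2·24=48, R6→Site 5 7·20=140. Service 406; fixed 863; total 1269.
Difference: |2378 − 1269| = 1109.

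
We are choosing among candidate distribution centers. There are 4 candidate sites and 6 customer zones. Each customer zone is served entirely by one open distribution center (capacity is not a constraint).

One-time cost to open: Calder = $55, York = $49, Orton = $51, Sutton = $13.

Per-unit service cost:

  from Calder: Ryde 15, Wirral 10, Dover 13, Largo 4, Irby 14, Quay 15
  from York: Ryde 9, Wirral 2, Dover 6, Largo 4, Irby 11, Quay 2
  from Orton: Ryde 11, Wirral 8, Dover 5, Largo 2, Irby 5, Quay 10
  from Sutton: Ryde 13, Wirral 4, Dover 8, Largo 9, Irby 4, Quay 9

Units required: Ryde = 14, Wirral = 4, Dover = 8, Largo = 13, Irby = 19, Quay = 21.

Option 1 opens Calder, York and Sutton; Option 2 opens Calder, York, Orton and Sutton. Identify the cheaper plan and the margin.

Option 1 is cheaper by 17.

Option 1: {Calder, York, Sutton}: Ryde→York 9·14=126, Wirral→York 2·4=8, Dover→York 6·8=48, Largo→Calder 4·13=52, Irby→Sutton 4·19=76, Quay→York 2·21=42. Service 352; fixed 117; total 469.
Option 2: {Calder, York, Orton, Sutton}: Ryde→York 9·14=126, Wirral→York 2·4=8, Dover→Orton 5·8=40, Largo→Orton 2·13=26, Irby→Sutton 4·19=76, Quay→York 2·21=42. Service 318; fixed 168; total 486.
Difference: |469 − 486| = 17.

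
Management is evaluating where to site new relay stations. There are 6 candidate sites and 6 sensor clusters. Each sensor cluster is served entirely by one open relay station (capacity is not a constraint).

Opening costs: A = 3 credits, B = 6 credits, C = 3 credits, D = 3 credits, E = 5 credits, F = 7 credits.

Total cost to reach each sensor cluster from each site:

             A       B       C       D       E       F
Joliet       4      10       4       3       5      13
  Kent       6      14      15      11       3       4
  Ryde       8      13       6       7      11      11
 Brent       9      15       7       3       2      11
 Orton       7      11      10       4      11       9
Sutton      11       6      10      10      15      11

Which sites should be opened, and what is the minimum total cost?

Open D and E; minimum total cost 37.

For any fixed open set, each sensor cluster goes to its cheapest open site; total = fixed + service.
{D, E}: Joliet→D 3, Kent→E 3, Ryde→D 7, Brent→E 2, Orton→D 4, Sutton→D 10. Service 29; fixed 8; total 37.
{A, D}: Joliet→D 3, Kent→A 6, Ryde→D 7, Brent→D 3, Orton→D 4, Sutton→D 10. Service 33; fixed 6; total 39.
{B, D, E}: Joliet→D 3, Kent→E 3, Ryde→D 7, Brent→E 2, Orton→D 4, Sutton→B 6. Service 25; fixed 14; total 39.
{A, B, C, D, E, F}: Joliet→D 3, Kent→E 3, Ryde→C 6, Brent→E 2, Orton→D 4, Sutton→B 6. Service 24; fixed 27; total 51.
No other subset beats 37.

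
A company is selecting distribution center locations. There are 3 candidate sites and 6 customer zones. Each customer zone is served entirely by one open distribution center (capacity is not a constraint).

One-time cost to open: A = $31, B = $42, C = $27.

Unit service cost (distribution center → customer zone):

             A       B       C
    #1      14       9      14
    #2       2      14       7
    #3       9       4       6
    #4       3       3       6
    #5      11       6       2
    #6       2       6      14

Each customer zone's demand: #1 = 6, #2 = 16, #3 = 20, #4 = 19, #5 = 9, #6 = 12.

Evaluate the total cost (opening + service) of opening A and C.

Total cost: 393

Each customer zone is assigned to its cheapest site among the open ones.
{A, C}: #1→A 14·6=84, #2→A 2·16=32, #3→C 6·20=120, #4→A 3·19=57, #5→C 2·9=18, #6→A 2·12=24. Service 335; fixed 58; total 393.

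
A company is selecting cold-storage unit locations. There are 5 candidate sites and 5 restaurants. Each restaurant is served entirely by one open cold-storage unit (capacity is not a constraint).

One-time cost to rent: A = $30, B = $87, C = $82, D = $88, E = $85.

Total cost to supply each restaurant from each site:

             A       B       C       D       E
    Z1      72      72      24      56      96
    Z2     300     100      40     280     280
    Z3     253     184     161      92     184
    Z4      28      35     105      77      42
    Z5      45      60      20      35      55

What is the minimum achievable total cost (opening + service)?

Minimum total cost: 385

For any fixed open set, each restaurant goes to its cheapest open site; total = fixed + service.
{A, C}: Z1→C 24, Z2→C 40, Z3→C 161, Z4→A 28, Z5→C 20. Service 273; fixed 112; total 385.
{A, C, D}: service 204 + fixed 200 = 404
{C, D}: service 253 + fixed 170 = 423
{A, B, C, D, E}: Z1→C 24, Z2→C 40, Z3→D 92, Z4→A 28, Z5→C 20. Service 204; fixed 372; total 576.
No other subset beats 385.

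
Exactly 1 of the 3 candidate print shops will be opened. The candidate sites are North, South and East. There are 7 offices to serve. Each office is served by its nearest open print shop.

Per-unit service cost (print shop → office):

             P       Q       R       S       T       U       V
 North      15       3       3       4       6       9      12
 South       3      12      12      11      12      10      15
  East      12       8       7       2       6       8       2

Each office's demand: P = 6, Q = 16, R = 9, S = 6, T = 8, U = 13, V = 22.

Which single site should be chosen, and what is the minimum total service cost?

With exactly 1 open, each office uses its cheapest among the chosen.
{East}: P→East 12·6=72, Q→East 8·16=128, R→East 7·9=63, S→East 2·6=12, T→East 6·8=48, U→East 8·13=104, V→East 2·22=44. Service cost 471.
{North}: service cost 618
{South}: service cost 940
Among all 3 size-1 choices, {East} is lowest.

Choose East only; total service cost 471.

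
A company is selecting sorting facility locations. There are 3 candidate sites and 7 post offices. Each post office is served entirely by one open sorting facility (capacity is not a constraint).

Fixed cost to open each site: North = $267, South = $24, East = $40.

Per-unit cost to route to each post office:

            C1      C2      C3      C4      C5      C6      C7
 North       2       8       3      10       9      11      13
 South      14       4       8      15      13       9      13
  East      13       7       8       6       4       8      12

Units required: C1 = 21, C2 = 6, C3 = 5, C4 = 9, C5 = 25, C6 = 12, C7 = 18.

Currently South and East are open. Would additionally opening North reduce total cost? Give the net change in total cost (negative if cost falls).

No — net change +11 (cost rises by 11).

Current service cost with {South, East}: 803.
Adding North: each post office re-picks its cheapest; new service cost 547, saving 256.
Extra fixed cost: 267. Net change = 267 − 256 = 11.
(Totals: 867 → 878.)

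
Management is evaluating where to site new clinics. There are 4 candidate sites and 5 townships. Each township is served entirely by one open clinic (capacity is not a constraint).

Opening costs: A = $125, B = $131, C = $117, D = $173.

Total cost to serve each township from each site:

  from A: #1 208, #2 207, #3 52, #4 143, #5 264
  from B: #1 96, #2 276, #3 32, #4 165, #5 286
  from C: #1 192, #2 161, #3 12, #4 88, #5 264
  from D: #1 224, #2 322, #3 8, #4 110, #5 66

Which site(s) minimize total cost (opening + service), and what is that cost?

Open C and D; minimum total cost 805.

For any fixed open set, each township goes to its cheapest open site; total = fixed + service.
{C, D}: #1→C 192, #2→C 161, #3→D 8, #4→C 88, #5→D 66. Service 515; fixed 290; total 805.
{C}: service 717 + fixed 117 = 834
{B, C, D}: service 419 + fixed 421 = 840
{A, B, C, D}: service 419 + fixed 546 = 965
No other subset beats 805.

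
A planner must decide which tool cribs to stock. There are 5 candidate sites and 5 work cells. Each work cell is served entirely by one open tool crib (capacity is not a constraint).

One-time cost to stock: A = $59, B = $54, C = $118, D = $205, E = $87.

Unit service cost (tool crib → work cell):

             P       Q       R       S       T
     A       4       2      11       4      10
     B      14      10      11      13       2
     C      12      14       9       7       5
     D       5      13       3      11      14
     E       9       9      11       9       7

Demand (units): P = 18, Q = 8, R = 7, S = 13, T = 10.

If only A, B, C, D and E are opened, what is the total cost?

Each work cell is assigned to its cheapest site among the open ones.
{A, B, C, D, E}: P→A 4·18=72, Q→A 2·8=16, R→D 3·7=21, S→A 4·13=52, T→B 2·10=20. Service 181; fixed 523; total 704.

Total cost: 704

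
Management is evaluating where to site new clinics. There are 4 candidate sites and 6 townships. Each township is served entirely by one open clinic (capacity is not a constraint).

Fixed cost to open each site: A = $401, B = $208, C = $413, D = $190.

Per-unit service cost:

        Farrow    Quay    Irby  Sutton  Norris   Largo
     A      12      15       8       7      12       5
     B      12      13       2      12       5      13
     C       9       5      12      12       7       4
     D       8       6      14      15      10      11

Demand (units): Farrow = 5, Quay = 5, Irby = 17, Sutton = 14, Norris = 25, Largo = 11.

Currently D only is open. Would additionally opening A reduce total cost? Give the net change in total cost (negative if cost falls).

No — net change +121 (cost rises by 121).

Current service cost with {D}: 889.
Adding A: each township re-picks its cheapest; new service cost 609, saving 280.
Extra fixed cost: 401. Net change = 401 − 280 = 121.
(Totals: 1079 → 1200.)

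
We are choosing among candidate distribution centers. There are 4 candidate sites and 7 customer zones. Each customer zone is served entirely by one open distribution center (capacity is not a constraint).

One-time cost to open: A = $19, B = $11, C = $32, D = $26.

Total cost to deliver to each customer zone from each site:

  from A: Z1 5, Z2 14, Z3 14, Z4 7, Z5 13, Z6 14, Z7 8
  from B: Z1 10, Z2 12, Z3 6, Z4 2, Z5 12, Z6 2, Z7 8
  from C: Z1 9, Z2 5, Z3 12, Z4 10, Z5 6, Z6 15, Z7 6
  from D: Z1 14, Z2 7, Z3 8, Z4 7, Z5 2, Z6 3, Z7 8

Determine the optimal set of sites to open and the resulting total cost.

For any fixed open set, each customer zone goes to its cheapest open site; total = fixed + service.
{B}: Z1→B 10, Z2→B 12, Z3→B 6, Z4→B 2, Z5→B 12, Z6→B 2, Z7→B 8. Service 52; fixed 11; total 63.
{B, D}: Z1→B 10, Z2→D 7, Z3→B 6, Z4→B 2, Z5→D 2, Z6→B 2, Z7→B 8. Service 37; fixed 37; total 74.
{D}: Z1→D 14, Z2→D 7, Z3→D 8, Z4→D 7, Z5→D 2, Z6→D 3, Z7→D 8. Service 49; fixed 26; total 75.
{A, B, C, D}: service 28 + fixed 88 = 116
(All 15 nonempty subsets were checked; B only is lowest.)

Open B only; minimum total cost 63.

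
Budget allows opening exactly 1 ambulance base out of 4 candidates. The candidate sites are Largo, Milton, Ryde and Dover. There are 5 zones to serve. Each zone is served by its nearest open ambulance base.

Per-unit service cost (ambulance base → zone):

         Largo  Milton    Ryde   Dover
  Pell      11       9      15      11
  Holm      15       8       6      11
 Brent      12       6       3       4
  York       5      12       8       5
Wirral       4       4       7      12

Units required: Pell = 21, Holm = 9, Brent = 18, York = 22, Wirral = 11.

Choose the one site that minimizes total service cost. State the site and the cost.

Choose Dover only; total service cost 644.

With exactly 1 open, each zone uses its cheapest among the chosen.
{Dover}: Pell→Dover 11·21=231, Holm→Dover 11·9=99, Brent→Dover 4·18=72, York→Dover 5·22=110, Wirral→Dover 12·11=132. Service cost 644.
{Ryde}: service cost 676
{Milton}: service cost 677
Among all 4 size-1 choices, {Dover} is lowest.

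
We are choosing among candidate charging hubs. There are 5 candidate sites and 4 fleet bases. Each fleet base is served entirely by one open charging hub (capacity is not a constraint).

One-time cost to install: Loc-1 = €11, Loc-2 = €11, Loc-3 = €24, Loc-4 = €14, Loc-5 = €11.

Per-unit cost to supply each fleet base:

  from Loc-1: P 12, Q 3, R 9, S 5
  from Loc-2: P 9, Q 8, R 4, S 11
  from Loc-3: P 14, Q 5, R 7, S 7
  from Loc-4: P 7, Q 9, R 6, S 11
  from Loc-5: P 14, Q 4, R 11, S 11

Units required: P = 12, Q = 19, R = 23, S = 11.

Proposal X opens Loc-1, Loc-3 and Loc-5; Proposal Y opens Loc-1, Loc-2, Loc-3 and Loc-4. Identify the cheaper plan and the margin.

Proposal Y is cheaper by 115.

Proposal X: {Loc-1, Loc-3, Loc-5}: P→Loc-1 12·12=144, Q→Loc-1 3·19=57, R→Loc-3 7·23=161, S→Loc-1 5·11=55. Service 417; fixed 46; total 463.
Proposal Y: {Loc-1, Loc-2, Loc-3, Loc-4}: P→Loc-4 7·12=84, Q→Loc-1 3·19=57, R→Loc-2 4·23=92, S→Loc-1 5·11=55. Service 288; fixed 60; total 348.
Difference: |463 − 348| = 115.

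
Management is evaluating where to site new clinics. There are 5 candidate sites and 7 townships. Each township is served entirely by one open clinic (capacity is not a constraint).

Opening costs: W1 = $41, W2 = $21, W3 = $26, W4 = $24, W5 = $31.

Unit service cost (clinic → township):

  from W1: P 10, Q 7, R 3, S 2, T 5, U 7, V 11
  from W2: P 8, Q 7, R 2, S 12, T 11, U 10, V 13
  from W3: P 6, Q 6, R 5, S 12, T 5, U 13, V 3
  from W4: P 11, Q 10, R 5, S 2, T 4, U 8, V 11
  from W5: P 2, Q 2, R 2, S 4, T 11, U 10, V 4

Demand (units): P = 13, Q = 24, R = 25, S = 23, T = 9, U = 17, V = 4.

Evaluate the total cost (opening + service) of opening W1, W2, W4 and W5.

Each township is assigned to its cheapest site among the open ones.
{W1, W2, W4, W5}: P→W5 2·13=26, Q→W5 2·24=48, R→W2 2·25=50, S→W1 2·23=46, T→W4 4·9=36, U→W1 7·17=119, V→W5 4·4=16. Service 341; fixed 117; total 458.

Total cost: 458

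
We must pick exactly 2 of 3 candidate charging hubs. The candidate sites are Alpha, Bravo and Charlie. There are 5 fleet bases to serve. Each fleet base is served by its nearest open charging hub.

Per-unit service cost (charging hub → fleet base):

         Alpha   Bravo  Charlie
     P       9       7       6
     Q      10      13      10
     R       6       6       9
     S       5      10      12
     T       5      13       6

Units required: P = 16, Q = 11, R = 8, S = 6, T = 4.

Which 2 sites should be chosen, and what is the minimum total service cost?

With exactly 2 open, each fleet base uses its cheapest among the chosen.
{Alpha, Charlie}: P→Charlie 6·16=96, Q→Alpha 10·11=110, R→Alpha 6·8=48, S→Alpha 5·6=30, T→Alpha 5·4=20. Service cost 304.
{Alpha, Bravo}: service cost 320
{Bravo, Charlie}: service cost 338
Among all 3 size-2 choices, {Alpha, Charlie} is lowest.

Choose Alpha and Charlie; total service cost 304.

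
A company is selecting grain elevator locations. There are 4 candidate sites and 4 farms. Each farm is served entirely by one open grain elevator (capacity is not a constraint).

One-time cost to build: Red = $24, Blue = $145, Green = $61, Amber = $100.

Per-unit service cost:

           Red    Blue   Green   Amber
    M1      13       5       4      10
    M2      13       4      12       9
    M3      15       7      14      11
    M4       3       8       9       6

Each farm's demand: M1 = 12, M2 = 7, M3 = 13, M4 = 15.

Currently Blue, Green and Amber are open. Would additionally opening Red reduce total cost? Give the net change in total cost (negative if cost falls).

Current service cost with {Blue, Green, Amber}: 257.
Adding Red: each farm re-picks its cheapest; new service cost 212, saving 45.
Extra fixed cost: 24. Net change = 24 − 45 = -21.
(Totals: 563 → 542.)

Yes — net change −21 (cost falls by 21).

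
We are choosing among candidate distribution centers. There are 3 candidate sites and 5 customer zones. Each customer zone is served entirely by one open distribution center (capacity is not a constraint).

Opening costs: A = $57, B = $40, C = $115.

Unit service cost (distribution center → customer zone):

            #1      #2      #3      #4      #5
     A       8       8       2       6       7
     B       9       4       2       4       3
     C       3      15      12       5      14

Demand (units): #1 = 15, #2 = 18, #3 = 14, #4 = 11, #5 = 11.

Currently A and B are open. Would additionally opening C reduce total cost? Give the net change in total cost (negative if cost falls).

No — net change +40 (cost rises by 40).

Current service cost with {A, B}: 297.
Adding C: each customer zone re-picks its cheapest; new service cost 222, saving 75.
Extra fixed cost: 115. Net change = 115 − 75 = 40.
(Totals: 394 → 434.)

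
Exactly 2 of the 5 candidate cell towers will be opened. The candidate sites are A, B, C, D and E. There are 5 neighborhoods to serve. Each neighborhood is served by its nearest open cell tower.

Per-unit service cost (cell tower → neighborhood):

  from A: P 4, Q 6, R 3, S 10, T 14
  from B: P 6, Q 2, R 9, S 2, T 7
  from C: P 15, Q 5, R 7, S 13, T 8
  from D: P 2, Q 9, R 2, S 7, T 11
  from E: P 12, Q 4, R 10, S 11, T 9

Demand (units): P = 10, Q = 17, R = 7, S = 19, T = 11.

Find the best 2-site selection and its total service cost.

Choose B and D; total service cost 183.

With exactly 2 open, each neighborhood uses its cheapest among the chosen.
{B, D}: P→D 2·10=20, Q→B 2·17=34, R→D 2·7=14, S→B 2·19=38, T→B 7·11=77. Service cost 183.
{A, B}: service cost 210
{B, C}: service cost 258
Among all 10 size-2 choices, {B, D} is lowest.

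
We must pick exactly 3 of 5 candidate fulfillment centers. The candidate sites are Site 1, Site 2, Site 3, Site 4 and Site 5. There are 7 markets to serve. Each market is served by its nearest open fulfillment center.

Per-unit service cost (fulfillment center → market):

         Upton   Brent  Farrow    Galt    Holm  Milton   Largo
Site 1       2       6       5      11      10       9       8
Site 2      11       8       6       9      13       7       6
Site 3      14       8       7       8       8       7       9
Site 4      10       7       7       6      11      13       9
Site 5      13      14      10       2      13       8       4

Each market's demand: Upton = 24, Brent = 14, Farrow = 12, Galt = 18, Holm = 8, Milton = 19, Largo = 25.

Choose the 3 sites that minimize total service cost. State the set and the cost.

Choose Site 1, Site 3 and Site 5; total service cost 525.

With exactly 3 open, each market uses its cheapest among the chosen.
{Site 1, Site 3, Site 5}: Upton→Site 1 2·24=48, Brent→Site 1 6·14=84, Farrow→Site 1 5·12=60, Galt→Site 5 2·18=36, Holm→Site 3 8·8=64, Milton→Site 3 7·19=133, Largo→Site 5 4·25=100. Service cost 525.
{Site 1, Site 2, Site 5}: service cost 541
{Site 1, Site 4, Site 5}: service cost 560
Among all 10 size-3 choices, {Site 1, Site 3, Site 5} is lowest.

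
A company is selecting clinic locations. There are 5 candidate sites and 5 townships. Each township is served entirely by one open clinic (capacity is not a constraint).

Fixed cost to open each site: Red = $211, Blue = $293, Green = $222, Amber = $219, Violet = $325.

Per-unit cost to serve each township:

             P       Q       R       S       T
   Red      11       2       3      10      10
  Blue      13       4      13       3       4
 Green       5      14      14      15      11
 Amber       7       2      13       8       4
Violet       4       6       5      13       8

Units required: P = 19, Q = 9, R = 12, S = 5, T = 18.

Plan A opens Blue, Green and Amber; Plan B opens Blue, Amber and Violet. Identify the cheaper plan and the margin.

Plan A: {Blue, Green, Amber}: P→Green 5·19=95, Q→Amber 2·9=18, R→Blue 13·12=156, S→Blue 3·5=15, T→Blue 4·18=72. Service 356; fixed 734; total 1090.
Plan B: {Blue, Amber, Violet}: P→Violet 4·19=76, Q→Amber 2·9=18, R→Violet 5·12=60, S→Blue 3·5=15, T→Blue 4·18=72. Service 241; fixed 837; total 1078.
Difference: |1090 − 1078| = 12.

Plan B is cheaper by 12.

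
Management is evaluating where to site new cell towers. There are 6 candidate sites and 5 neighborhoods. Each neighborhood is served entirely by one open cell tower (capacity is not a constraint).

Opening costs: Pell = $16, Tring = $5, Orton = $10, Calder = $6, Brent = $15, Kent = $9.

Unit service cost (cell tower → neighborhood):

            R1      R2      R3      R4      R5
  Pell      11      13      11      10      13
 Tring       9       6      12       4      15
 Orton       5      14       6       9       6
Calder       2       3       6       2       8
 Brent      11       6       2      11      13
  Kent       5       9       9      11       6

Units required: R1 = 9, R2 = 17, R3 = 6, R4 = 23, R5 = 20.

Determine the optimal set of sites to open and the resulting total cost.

Open Calder, Brent and Kent; minimum total cost 277.

For any fixed open set, each neighborhood goes to its cheapest open site; total = fixed + service.
{Calder, Brent, Kent}: R1→Calder 2·9=18, R2→Calder 3·17=51, R3→Brent 2·6=12, R4→Calder 2·23=46, R5→Kent 6·20=120. Service 247; fixed 30; total 277.
{Orton, Calder, Brent}: service 247 + fixed 31 = 278
{Tring, Calder, Brent, Kent}: R1→Calder 2·9=18, R2→Calder 3·17=51, R3→Brent 2·6=12, R4→Calder 2·23=46, R5→Kent 6·20=120. Service 247; fixed 35; total 282.
{Pell, Tring, Orton, Calder, Brent, Kent}: service 247 + fixed 61 = 308
No other subset beats 277.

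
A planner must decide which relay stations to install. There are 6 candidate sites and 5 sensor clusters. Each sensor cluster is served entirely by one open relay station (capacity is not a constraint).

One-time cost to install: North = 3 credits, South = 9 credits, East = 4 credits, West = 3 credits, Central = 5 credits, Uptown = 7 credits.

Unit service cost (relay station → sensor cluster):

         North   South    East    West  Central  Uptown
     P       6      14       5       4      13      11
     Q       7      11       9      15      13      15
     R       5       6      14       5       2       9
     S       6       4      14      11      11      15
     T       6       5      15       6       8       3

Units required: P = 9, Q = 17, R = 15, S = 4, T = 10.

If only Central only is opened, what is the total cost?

Total cost: 497

Each sensor cluster is assigned to its cheapest site among the open ones.
{Central}: P→Central 13·9=117, Q→Central 13·17=221, R→Central 2·15=30, S→Central 11·4=44, T→Central 8·10=80. Service 492; fixed 5; total 497.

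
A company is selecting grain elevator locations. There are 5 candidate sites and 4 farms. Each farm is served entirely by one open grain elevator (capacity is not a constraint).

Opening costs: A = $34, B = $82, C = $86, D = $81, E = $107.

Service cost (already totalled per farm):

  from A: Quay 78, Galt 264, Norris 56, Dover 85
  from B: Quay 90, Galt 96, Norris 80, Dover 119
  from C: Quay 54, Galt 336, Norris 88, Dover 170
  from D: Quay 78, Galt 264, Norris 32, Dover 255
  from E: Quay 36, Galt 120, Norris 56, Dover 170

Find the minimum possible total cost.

Minimum total cost: 431

For any fixed open set, each farm goes to its cheapest open site; total = fixed + service.
{A, B}: Quay→A 78, Galt→B 96, Norris→A 56, Dover→A 85. Service 315; fixed 116; total 431.
{A, E}: Quay→E 36, Galt→E 120, Norris→A 56, Dover→A 85. Service 297; fixed 141; total 438.
{B}: Quay→B 90, Galt→B 96, Norris→B 80, Dover→B 119. Service 385; fixed 82; total 467.
{A, B, C, D, E}: service 249 + fixed 390 = 639
No other subset beats 431.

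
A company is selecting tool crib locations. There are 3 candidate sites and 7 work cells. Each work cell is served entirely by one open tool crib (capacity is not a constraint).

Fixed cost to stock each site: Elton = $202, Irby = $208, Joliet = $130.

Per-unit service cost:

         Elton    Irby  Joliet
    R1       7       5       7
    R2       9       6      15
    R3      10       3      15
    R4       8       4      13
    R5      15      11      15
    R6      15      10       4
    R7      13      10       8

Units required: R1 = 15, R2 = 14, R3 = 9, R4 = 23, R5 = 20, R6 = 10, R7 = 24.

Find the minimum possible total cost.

Minimum total cost: 1046

For any fixed open set, each work cell goes to its cheapest open site; total = fixed + service.
{Irby}: R1→Irby 5·15=75, R2→Irby 6·14=84, R3→Irby 3·9=27, R4→Irby 4·23=92, R5→Irby 11·20=220, R6→Irby 10·10=100, R7→Irby 10·24=240. Service 838; fixed 208; total 1046.
{Irby, Joliet}: R1→Irby 5·15=75, R2→Irby 6·14=84, R3→Irby 3·9=27, R4→Irby 4·23=92, R5→Irby 11·20=220, R6→Joliet 4·10=40, R7→Joliet 8·24=192. Service 730; fixed 338; total 1068.
{Elton, Irby}: service 838 + fixed 410 = 1248
{Elton, Irby, Joliet}: R1→Irby 5·15=75, R2→Irby 6·14=84, R3→Irby 3·9=27, R4→Irby 4·23=92, R5→Irby 11·20=220, R6→Joliet 4·10=40, R7→Joliet 8·24=192. Service 730; fixed 540; total 1270.
(All 7 nonempty subsets were checked; Irby only is lowest.)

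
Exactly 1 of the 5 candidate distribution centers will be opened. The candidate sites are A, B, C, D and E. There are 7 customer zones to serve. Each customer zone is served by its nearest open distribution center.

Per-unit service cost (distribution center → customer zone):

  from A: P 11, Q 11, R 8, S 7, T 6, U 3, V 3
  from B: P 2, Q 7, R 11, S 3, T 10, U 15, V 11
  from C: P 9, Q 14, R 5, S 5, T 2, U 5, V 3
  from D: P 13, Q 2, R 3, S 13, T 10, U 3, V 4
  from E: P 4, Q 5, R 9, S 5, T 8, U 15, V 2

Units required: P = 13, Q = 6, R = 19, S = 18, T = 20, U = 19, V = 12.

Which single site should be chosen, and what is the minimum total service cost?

Choose C only; total service cost 557.

With exactly 1 open, each customer zone uses its cheapest among the chosen.
{C}: P→C 9·13=117, Q→C 14·6=84, R→C 5·19=95, S→C 5·18=90, T→C 2·20=40, U→C 5·19=95, V→C 3·12=36. Service cost 557.
{A}: service cost 700
{D}: service cost 777
Among all 5 size-1 choices, {C} is lowest.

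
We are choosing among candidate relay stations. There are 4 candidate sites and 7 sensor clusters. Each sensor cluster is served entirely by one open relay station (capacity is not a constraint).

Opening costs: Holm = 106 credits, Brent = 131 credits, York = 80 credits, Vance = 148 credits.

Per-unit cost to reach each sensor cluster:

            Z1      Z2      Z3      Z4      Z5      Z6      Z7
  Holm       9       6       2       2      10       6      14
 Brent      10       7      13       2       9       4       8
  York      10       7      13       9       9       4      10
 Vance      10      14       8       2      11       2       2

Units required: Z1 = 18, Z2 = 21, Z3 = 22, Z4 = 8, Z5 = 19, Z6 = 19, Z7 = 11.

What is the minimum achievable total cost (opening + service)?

For any fixed open set, each sensor cluster goes to its cheapest open site; total = fixed + service.
{Holm, Vance}: Z1→Holm 9·18=162, Z2→Holm 6·21=126, Z3→Holm 2·22=44, Z4→Holm 2·8=16, Z5→Holm 10·19=190, Z6→Vance 2·19=38, Z7→Vance 2·11=22. Service 598; fixed 254; total 852.
{Holm, York}: service 705 + fixed 186 = 891
{Holm}: Z1→Holm 9·18=162, Z2→Holm 6·21=126, Z3→Holm 2·22=44, Z4→Holm 2·8=16, Z5→Holm 10·19=190, Z6→Holm 6·19=114, Z7→Holm 14·11=154. Service 806; fixed 106; total 912.
{Holm, Brent, York, Vance}: service 579 + fixed 465 = 1044
No other subset beats 852.

Minimum total cost: 852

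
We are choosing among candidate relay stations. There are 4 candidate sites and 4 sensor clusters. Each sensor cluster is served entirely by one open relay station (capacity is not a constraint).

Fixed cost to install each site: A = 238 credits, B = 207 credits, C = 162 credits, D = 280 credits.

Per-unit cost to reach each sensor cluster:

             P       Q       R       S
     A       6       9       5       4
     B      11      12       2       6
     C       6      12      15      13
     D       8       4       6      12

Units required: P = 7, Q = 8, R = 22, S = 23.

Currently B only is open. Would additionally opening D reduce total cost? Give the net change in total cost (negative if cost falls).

No — net change +195 (cost rises by 195).

Current service cost with {B}: 355.
Adding D: each sensor cluster re-picks its cheapest; new service cost 270, saving 85.
Extra fixed cost: 280. Net change = 280 − 85 = 195.
(Totals: 562 → 757.)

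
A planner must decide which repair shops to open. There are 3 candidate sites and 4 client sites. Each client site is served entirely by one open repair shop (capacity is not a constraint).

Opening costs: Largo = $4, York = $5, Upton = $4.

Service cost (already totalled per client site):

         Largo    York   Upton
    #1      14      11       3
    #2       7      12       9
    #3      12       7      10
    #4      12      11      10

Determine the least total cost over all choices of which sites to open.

Minimum total cost: 36

For any fixed open set, each client site goes to its cheapest open site; total = fixed + service.
{Upton}: #1→Upton 3, #2→Upton 9, #3→Upton 10, #4→Upton 10. Service 32; fixed 4; total 36.
{Largo, Upton}: #1→Upton 3, #2→Largo 7, #3→Upton 10, #4→Upton 10. Service 30; fixed 8; total 38.
{York, Upton}: service 29 + fixed 9 = 38
{Largo, York, Upton}: service 27 + fixed 13 = 40
No other subset beats 36.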